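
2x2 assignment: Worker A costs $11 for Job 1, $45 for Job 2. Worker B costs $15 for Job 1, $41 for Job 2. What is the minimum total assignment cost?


Option 1: A->1 + B->2 = $11 + $41 = $52
Option 2: A->2 + B->1 = $45 + $15 = $60
Min cost = min($52, $60) = $52

$52


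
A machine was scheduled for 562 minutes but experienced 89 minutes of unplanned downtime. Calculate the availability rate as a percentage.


Formula: Availability = (Planned Time - Downtime) / Planned Time * 100
Uptime = 562 - 89 = 473 min
Availability = 473 / 562 * 100 = 84.2%

84.2%


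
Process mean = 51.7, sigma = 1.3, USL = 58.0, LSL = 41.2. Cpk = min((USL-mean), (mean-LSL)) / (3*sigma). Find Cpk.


Cpu = (58.0 - 51.7) / (3 * 1.3) = 1.62
Cpl = (51.7 - 41.2) / (3 * 1.3) = 2.69
Cpk = min(1.62, 2.69) = 1.62

1.62


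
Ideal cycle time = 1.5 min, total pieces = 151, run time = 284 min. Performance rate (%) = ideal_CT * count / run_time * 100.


Formula: Performance = (Ideal CT * Total Count) / Run Time * 100
Ideal output time = 1.5 * 151 = 226.5 min
Performance = 226.5 / 284 * 100 = 79.8%

79.8%


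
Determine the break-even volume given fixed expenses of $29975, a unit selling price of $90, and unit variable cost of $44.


Formula: BEQ = Fixed Costs / (Price - Variable Cost)
Contribution margin = $90 - $44 = $46/unit
BEQ = ceil($29975 / $46/unit) = ceil(651.63) = 652 units

652 units


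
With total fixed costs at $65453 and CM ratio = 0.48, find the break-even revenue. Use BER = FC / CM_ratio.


Formula: BER = Fixed Costs / Contribution Margin Ratio
BER = $65453 / 0.48
BER = $136360.42 (to the nearest cent)

$136360.42


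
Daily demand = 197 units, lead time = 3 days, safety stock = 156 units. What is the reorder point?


Formula: ROP = (Daily Demand * Lead Time) + Safety Stock
Demand during lead time = 197 * 3 = 591 units
ROP = 591 + 156 = 747 units

747 units


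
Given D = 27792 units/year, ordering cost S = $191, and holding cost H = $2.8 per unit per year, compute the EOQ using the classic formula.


Formula: EOQ = sqrt(2 * D * S / H)
Numerator: 2 * 27792 * 191 = 10616544
2DS/H = 10616544 / 2.8 = 3791622.9
EOQ = sqrt(3791622.9) = 1947.2 units

1947.2 units


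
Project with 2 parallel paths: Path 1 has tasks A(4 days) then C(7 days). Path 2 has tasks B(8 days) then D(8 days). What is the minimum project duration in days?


Path 1 = 4 + 7 = 11 days
Path 2 = 8 + 8 = 16 days
Duration = max(11, 16) = 16 days

16 days


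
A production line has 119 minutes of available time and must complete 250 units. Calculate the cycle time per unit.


Formula: CT = Available Time / Number of Units
CT = 119 min / 250 units
CT = 0.48 min/unit

0.48 min/unit


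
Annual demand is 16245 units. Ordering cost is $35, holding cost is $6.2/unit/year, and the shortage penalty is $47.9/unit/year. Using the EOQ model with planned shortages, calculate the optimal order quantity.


Formula: EOQ* = sqrt(2DS/H) * sqrt((H+P)/P)
Base EOQ = sqrt(2*16245*35/6.2) = 428.27 units
Correction = sqrt((6.2+47.9)/47.9) = 1.06275
EOQ* = 428.27 * 1.06275 = 455.1 units

455.1 units


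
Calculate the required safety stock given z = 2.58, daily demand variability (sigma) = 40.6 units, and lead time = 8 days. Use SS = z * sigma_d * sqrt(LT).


Formula: SS = z * sigma_d * sqrt(LT)
sqrt(LT) = sqrt(8) = 2.8284
SS = 2.58 * 40.6 * 2.8284
SS = 296.3 units

296.3 units


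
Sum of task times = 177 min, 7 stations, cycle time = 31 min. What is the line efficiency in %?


Formula: Efficiency = Sum of Task Times / (N_stations * CT) * 100
Total station capacity = 7 stations * 31 min = 217 min
Efficiency = 177 / 217 * 100 = 81.6%

81.6%


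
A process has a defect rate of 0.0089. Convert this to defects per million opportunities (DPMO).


DPMO = defect_rate * 1000000 = 0.0089 * 1000000

8900


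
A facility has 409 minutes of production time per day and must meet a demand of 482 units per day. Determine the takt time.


Formula: Takt Time = Available Production Time / Customer Demand
Takt = 409 min/day / 482 units/day
Takt = 0.85 min/unit

0.85 min/unit


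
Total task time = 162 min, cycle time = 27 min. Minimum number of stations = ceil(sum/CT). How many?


Formula: N_min = ceil(Sum of Task Times / Cycle Time)
N_min = ceil(162 min / 27 min) = ceil(6.0)
N_min = 6 stations

6


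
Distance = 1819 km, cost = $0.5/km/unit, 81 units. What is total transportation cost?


TC = dist * cost * units = 1819 * 0.5 * 81 = $73669.50

$73669.50


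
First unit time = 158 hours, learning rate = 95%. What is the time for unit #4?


Formula: T_n = T_1 * (learning_rate)^(log2(n)) where learning_rate = rate/100
Doublings = log2(4) = 2
T_n = 158 * 0.95^2
T_n = 158 * 0.9025 = 142.6 hours

142.6 hours


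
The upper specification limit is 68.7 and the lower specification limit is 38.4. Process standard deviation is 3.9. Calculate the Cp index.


Cp = (68.7 - 38.4) / (6 * 3.9)

1.29


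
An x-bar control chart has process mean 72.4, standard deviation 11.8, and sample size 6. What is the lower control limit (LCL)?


LCL = 72.4 - 3 * 11.8 / sqrt(6)

57.95


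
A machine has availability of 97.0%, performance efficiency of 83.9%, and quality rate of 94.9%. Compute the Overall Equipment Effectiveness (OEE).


Formula: OEE = Availability * Performance * Quality / 10000
A * P = 97.0% * 83.9% / 100 = 81.38%
OEE = 81.38% * 94.9% / 100 = 77.2%

77.2%


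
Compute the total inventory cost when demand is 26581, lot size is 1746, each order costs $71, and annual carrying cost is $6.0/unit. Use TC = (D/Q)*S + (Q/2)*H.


TC = 26581/1746 * 71 + 1746/2 * 6.0

$6318.90


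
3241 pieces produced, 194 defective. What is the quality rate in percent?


Formula: Quality Rate = Good Pieces / Total Pieces * 100
Good pieces = 3241 - 194 = 3047
QR = 3047 / 3241 * 100 = 94.0%

94.0%


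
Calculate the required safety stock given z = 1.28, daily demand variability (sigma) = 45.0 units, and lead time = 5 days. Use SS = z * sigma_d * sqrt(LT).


Formula: SS = z * sigma_d * sqrt(LT)
sqrt(LT) = sqrt(5) = 2.2361
SS = 1.28 * 45.0 * 2.2361
SS = 128.8 units

128.8 units


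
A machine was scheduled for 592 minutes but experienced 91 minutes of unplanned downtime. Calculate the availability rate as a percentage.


Formula: Availability = (Planned Time - Downtime) / Planned Time * 100
Uptime = 592 - 91 = 501 min
Availability = 501 / 592 * 100 = 84.6%

84.6%


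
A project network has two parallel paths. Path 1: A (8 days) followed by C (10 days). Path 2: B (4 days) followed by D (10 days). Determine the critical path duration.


Path 1 = 8 + 10 = 18 days
Path 2 = 4 + 10 = 14 days
Duration = max(18, 14) = 18 days

18 days


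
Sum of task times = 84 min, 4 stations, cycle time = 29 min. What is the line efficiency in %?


Formula: Efficiency = Sum of Task Times / (N_stations * CT) * 100
Total station capacity = 4 stations * 29 min = 116 min
Efficiency = 84 / 116 * 100 = 72.4%

72.4%


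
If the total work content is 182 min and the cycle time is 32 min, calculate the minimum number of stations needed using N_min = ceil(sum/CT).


Formula: N_min = ceil(Sum of Task Times / Cycle Time)
N_min = ceil(182 min / 32 min) = ceil(5.6875)
N_min = 6 stations

6


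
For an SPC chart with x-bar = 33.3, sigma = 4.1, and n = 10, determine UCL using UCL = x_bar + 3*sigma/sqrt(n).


UCL = 33.3 + 3 * 4.1 / sqrt(10)

37.19


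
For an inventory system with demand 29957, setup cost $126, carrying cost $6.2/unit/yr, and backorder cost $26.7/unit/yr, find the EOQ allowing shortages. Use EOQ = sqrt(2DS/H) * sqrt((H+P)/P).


Formula: EOQ* = sqrt(2DS/H) * sqrt((H+P)/P)
Base EOQ = sqrt(2*29957*126/6.2) = 1103.45 units
Correction = sqrt((6.2+26.7)/26.7) = 1.11005
EOQ* = 1103.45 * 1.11005 = 1224.9 units

1224.9 units


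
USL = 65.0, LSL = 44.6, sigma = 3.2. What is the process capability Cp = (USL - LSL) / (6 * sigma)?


Cp = (65.0 - 44.6) / (6 * 3.2)

1.06


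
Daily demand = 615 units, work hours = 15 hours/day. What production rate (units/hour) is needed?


Formula: Production Rate = Daily Demand / Available Hours
Rate = 615 units/day / 15 hours/day
Rate = 41.0 units/hour

41.0 units/hour


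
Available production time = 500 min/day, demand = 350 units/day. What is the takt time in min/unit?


Formula: Takt Time = Available Production Time / Customer Demand
Takt = 500 min/day / 350 units/day
Takt = 1.43 min/unit

1.43 min/unit


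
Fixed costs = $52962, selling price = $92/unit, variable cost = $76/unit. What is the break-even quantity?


Formula: BEQ = Fixed Costs / (Price - Variable Cost)
Contribution margin = $92 - $76 = $16/unit
BEQ = ceil($52962 / $16/unit) = ceil(3310.12) = 3311 units

3311 units


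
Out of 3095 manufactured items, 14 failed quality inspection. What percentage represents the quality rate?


Formula: Quality Rate = Good Pieces / Total Pieces * 100
Good pieces = 3095 - 14 = 3081
QR = 3081 / 3095 * 100 = 99.5%

99.5%


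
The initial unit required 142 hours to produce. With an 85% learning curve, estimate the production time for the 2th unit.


Formula: T_n = T_1 * (learning_rate)^(log2(n)) where learning_rate = rate/100
Doublings = log2(2) = 1
T_n = 142 * 0.85^1
T_n = 142 * 0.85 = 120.7 hours

120.7 hours


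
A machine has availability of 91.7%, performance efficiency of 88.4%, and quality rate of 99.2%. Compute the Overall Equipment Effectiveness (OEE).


Formula: OEE = Availability * Performance * Quality / 10000
A * P = 91.7% * 88.4% / 100 = 81.06%
OEE = 81.06% * 99.2% / 100 = 80.4%

80.4%


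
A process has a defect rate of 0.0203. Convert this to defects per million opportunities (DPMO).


DPMO = defect_rate * 1000000 = 0.0203 * 1000000

20300


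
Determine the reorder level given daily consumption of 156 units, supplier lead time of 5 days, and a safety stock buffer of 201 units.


Formula: ROP = (Daily Demand * Lead Time) + Safety Stock
Demand during lead time = 156 * 5 = 780 units
ROP = 780 + 201 = 981 units

981 units


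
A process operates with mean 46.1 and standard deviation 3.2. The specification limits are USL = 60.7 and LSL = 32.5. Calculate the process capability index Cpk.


Cpu = (60.7 - 46.1) / (3 * 3.2) = 1.52
Cpl = (46.1 - 32.5) / (3 * 3.2) = 1.42
Cpk = min(1.52, 1.42) = 1.42

1.42


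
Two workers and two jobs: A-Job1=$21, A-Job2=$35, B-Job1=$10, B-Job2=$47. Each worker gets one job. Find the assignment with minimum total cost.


Option 1: A->1 + B->2 = $21 + $47 = $68
Option 2: A->2 + B->1 = $35 + $10 = $45
Min cost = min($68, $45) = $45

$45


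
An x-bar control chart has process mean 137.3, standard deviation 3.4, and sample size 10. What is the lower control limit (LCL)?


LCL = 137.3 - 3 * 3.4 / sqrt(10)

134.07


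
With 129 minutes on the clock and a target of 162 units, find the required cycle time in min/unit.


Formula: CT = Available Time / Number of Units
CT = 129 min / 162 units
CT = 0.8 min/unit

0.8 min/unit


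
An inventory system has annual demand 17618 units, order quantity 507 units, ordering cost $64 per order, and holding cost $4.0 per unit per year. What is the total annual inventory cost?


TC = 17618/507 * 64 + 507/2 * 4.0

$3237.97


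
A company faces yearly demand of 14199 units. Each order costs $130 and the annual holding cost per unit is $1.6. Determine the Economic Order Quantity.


Formula: EOQ = sqrt(2 * D * S / H)
Numerator: 2 * 14199 * 130 = 3691740
2DS/H = 3691740 / 1.6 = 2307337.5
EOQ = sqrt(2307337.5) = 1519.0 units

1519.0 units


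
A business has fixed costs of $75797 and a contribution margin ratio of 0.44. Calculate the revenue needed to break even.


Formula: BER = Fixed Costs / Contribution Margin Ratio
BER = $75797 / 0.44
BER = $172265.91 (to the nearest cent)

$172265.91


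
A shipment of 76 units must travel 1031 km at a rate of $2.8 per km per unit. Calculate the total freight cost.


TC = dist * cost * units = 1031 * 2.8 * 76 = $219396.80

$219396.80


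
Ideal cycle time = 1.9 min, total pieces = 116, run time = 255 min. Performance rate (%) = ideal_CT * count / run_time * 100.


Formula: Performance = (Ideal CT * Total Count) / Run Time * 100
Ideal output time = 1.9 * 116 = 220.4 min
Performance = 220.4 / 255 * 100 = 86.4%

86.4%


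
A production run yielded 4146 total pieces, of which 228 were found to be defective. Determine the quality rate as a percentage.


Formula: Quality Rate = Good Pieces / Total Pieces * 100
Good pieces = 4146 - 228 = 3918
QR = 3918 / 4146 * 100 = 94.5%

94.5%


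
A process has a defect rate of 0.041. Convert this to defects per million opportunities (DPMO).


DPMO = defect_rate * 1000000 = 0.041 * 1000000

41000


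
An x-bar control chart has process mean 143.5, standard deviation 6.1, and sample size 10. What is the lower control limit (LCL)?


LCL = 143.5 - 3 * 6.1 / sqrt(10)

137.71


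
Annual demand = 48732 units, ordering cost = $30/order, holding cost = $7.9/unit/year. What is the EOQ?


Formula: EOQ = sqrt(2 * D * S / H)
Numerator: 2 * 48732 * 30 = 2923920
2DS/H = 2923920 / 7.9 = 370116.5
EOQ = sqrt(370116.5) = 608.4 units

608.4 units


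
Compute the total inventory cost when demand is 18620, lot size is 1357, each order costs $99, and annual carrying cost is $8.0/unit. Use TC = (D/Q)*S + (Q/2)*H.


TC = 18620/1357 * 99 + 1357/2 * 8.0

$6786.42


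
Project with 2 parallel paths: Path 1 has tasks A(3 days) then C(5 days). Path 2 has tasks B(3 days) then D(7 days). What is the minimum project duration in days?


Path 1 = 3 + 5 = 8 days
Path 2 = 3 + 7 = 10 days
Duration = max(8, 10) = 10 days

10 days


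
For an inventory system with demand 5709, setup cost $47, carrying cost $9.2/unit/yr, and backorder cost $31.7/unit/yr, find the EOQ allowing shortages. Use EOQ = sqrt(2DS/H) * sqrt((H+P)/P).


Formula: EOQ* = sqrt(2DS/H) * sqrt((H+P)/P)
Base EOQ = sqrt(2*5709*47/9.2) = 241.52 units
Correction = sqrt((9.2+31.7)/31.7) = 1.13588
EOQ* = 241.52 * 1.13588 = 274.3 units

274.3 units


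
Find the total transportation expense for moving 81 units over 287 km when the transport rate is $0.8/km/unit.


TC = dist * cost * units = 287 * 0.8 * 81 = $18597.60

$18597.60


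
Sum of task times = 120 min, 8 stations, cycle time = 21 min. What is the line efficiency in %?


Formula: Efficiency = Sum of Task Times / (N_stations * CT) * 100
Total station capacity = 8 stations * 21 min = 168 min
Efficiency = 120 / 168 * 100 = 71.4%

71.4%


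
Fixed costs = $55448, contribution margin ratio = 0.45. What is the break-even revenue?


Formula: BER = Fixed Costs / Contribution Margin Ratio
BER = $55448 / 0.45
BER = $123217.78 (to the nearest cent)

$123217.78


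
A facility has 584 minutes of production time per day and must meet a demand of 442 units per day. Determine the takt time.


Formula: Takt Time = Available Production Time / Customer Demand
Takt = 584 min/day / 442 units/day
Takt = 1.32 min/unit

1.32 min/unit


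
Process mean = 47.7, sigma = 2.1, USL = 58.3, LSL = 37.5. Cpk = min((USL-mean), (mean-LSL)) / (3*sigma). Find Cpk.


Cpu = (58.3 - 47.7) / (3 * 2.1) = 1.68
Cpl = (47.7 - 37.5) / (3 * 2.1) = 1.62
Cpk = min(1.68, 1.62) = 1.62

1.62


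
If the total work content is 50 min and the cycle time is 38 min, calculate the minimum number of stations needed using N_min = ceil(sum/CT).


Formula: N_min = ceil(Sum of Task Times / Cycle Time)
N_min = ceil(50 min / 38 min) = ceil(1.3158)
N_min = 2 stations

2


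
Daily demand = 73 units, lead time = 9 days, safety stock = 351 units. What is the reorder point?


Formula: ROP = (Daily Demand * Lead Time) + Safety Stock
Demand during lead time = 73 * 9 = 657 units
ROP = 657 + 351 = 1008 units

1008 units


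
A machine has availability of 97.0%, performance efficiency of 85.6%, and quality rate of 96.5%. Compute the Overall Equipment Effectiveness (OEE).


Formula: OEE = Availability * Performance * Quality / 10000
A * P = 97.0% * 85.6% / 100 = 83.03%
OEE = 83.03% * 96.5% / 100 = 80.1%

80.1%


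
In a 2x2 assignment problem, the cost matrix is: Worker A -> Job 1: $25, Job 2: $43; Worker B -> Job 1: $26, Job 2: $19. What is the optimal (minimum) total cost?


Option 1: A->1 + B->2 = $25 + $19 = $44
Option 2: A->2 + B->1 = $43 + $26 = $69
Min cost = min($44, $69) = $44

$44


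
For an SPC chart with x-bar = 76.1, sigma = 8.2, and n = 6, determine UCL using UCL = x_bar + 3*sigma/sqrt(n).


UCL = 76.1 + 3 * 8.2 / sqrt(6)

86.14


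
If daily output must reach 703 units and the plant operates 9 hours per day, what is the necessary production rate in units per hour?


Formula: Production Rate = Daily Demand / Available Hours
Rate = 703 units/day / 9 hours/day
Rate = 78.1 units/hour

78.1 units/hour


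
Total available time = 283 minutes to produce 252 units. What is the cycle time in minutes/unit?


Formula: CT = Available Time / Number of Units
CT = 283 min / 252 units
CT = 1.12 min/unit

1.12 min/unit


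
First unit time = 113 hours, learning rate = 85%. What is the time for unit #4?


Formula: T_n = T_1 * (learning_rate)^(log2(n)) where learning_rate = rate/100
Doublings = log2(4) = 2
T_n = 113 * 0.85^2
T_n = 113 * 0.7225 = 81.6 hours

81.6 hours


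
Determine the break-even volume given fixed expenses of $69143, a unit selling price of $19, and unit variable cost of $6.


Formula: BEQ = Fixed Costs / (Price - Variable Cost)
Contribution margin = $19 - $6 = $13/unit
BEQ = ceil($69143 / $13/unit) = ceil(5318.69) = 5319 units

5319 units


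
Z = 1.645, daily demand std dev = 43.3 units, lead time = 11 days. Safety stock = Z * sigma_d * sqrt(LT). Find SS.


Formula: SS = z * sigma_d * sqrt(LT)
sqrt(LT) = sqrt(11) = 3.3166
SS = 1.645 * 43.3 * 3.3166
SS = 236.2 units

236.2 units


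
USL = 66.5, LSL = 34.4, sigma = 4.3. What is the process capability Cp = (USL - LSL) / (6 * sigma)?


Cp = (66.5 - 34.4) / (6 * 4.3)

1.24


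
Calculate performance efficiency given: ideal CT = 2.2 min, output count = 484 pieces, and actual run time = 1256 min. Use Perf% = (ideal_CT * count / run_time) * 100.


Formula: Performance = (Ideal CT * Total Count) / Run Time * 100
Ideal output time = 2.2 * 484 = 1064.8 min
Performance = 1064.8 / 1256 * 100 = 84.8%

84.8%


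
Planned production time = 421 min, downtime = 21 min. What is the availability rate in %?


Formula: Availability = (Planned Time - Downtime) / Planned Time * 100
Uptime = 421 - 21 = 400 min
Availability = 400 / 421 * 100 = 95.0%

95.0%


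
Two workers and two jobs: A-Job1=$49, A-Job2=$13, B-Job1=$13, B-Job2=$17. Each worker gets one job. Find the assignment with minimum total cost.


Option 1: A->1 + B->2 = $49 + $17 = $66
Option 2: A->2 + B->1 = $13 + $13 = $26
Min cost = min($66, $26) = $26

$26


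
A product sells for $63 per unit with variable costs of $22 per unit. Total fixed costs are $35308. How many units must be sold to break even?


Formula: BEQ = Fixed Costs / (Price - Variable Cost)
Contribution margin = $63 - $22 = $41/unit
BEQ = ceil($35308 / $41/unit) = ceil(861.17) = 862 units

862 units


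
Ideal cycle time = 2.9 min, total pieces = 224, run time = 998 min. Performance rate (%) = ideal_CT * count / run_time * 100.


Formula: Performance = (Ideal CT * Total Count) / Run Time * 100
Ideal output time = 2.9 * 224 = 649.6 min
Performance = 649.6 / 998 * 100 = 65.1%

65.1%


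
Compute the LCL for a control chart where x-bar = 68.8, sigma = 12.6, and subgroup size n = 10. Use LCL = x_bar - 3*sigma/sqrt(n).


LCL = 68.8 - 3 * 12.6 / sqrt(10)

56.85


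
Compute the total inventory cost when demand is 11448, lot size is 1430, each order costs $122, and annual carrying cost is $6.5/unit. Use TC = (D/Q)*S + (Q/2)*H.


TC = 11448/1430 * 122 + 1430/2 * 6.5

$5624.18


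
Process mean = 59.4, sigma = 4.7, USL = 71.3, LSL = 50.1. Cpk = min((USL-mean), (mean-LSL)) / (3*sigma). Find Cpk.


Cpu = (71.3 - 59.4) / (3 * 4.7) = 0.84
Cpl = (59.4 - 50.1) / (3 * 4.7) = 0.66
Cpk = min(0.84, 0.66) = 0.66

0.66


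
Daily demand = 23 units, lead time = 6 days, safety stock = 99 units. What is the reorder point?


Formula: ROP = (Daily Demand * Lead Time) + Safety Stock
Demand during lead time = 23 * 6 = 138 units
ROP = 138 + 99 = 237 units

237 units


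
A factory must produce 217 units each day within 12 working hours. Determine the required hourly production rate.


Formula: Production Rate = Daily Demand / Available Hours
Rate = 217 units/day / 12 hours/day
Rate = 18.1 units/hour

18.1 units/hour


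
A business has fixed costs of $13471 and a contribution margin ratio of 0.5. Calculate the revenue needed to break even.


Formula: BER = Fixed Costs / Contribution Margin Ratio
BER = $13471 / 0.5
BER = $26942.00 (to the nearest cent)

$26942.00


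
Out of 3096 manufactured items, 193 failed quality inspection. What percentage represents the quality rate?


Formula: Quality Rate = Good Pieces / Total Pieces * 100
Good pieces = 3096 - 193 = 2903
QR = 2903 / 3096 * 100 = 93.8%

93.8%


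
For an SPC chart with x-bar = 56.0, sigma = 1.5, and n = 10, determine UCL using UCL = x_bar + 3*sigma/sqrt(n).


UCL = 56.0 + 3 * 1.5 / sqrt(10)

57.42


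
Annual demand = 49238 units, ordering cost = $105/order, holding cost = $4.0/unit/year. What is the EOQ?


Formula: EOQ = sqrt(2 * D * S / H)
Numerator: 2 * 49238 * 105 = 10339980
2DS/H = 10339980 / 4.0 = 2584995.0
EOQ = sqrt(2584995.0) = 1607.8 units

1607.8 units


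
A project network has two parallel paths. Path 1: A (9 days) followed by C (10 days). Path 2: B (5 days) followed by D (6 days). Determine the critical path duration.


Path 1 = 9 + 10 = 19 days
Path 2 = 5 + 6 = 11 days
Duration = max(19, 11) = 19 days

19 days


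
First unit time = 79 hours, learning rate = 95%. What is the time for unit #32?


Formula: T_n = T_1 * (learning_rate)^(log2(n)) where learning_rate = rate/100
Doublings = log2(32) = 5
T_n = 79 * 0.95^5
T_n = 79 * 0.7738 = 61.1 hours

61.1 hours


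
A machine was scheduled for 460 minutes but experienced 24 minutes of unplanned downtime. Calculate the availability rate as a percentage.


Formula: Availability = (Planned Time - Downtime) / Planned Time * 100
Uptime = 460 - 24 = 436 min
Availability = 436 / 460 * 100 = 94.8%

94.8%


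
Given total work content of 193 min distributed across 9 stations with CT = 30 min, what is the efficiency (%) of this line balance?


Formula: Efficiency = Sum of Task Times / (N_stations * CT) * 100
Total station capacity = 9 stations * 30 min = 270 min
Efficiency = 193 / 270 * 100 = 71.5%

71.5%


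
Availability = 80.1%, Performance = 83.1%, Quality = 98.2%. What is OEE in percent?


Formula: OEE = Availability * Performance * Quality / 10000
A * P = 80.1% * 83.1% / 100 = 66.56%
OEE = 66.56% * 98.2% / 100 = 65.4%

65.4%


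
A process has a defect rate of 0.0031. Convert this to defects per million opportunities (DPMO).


DPMO = defect_rate * 1000000 = 0.0031 * 1000000

3100


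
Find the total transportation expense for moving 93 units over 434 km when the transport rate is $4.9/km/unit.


TC = dist * cost * units = 434 * 4.9 * 93 = $197773.80

$197773.80


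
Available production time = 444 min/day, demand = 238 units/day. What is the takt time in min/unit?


Formula: Takt Time = Available Production Time / Customer Demand
Takt = 444 min/day / 238 units/day
Takt = 1.87 min/unit

1.87 min/unit


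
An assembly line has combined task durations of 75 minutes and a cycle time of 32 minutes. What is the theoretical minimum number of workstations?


Formula: N_min = ceil(Sum of Task Times / Cycle Time)
N_min = ceil(75 min / 32 min) = ceil(2.3438)
N_min = 3 stations

3


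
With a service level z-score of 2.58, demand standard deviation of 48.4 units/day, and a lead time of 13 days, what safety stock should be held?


Formula: SS = z * sigma_d * sqrt(LT)
sqrt(LT) = sqrt(13) = 3.6056
SS = 2.58 * 48.4 * 3.6056
SS = 450.2 units

450.2 units


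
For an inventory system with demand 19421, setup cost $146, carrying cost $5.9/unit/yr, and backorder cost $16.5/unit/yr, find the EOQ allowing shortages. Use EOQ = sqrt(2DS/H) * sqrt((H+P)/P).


Formula: EOQ* = sqrt(2DS/H) * sqrt((H+P)/P)
Base EOQ = sqrt(2*19421*146/5.9) = 980.4 units
Correction = sqrt((5.9+16.5)/16.5) = 1.16515
EOQ* = 980.4 * 1.16515 = 1142.3 units

1142.3 units


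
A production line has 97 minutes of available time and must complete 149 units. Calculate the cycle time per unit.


Formula: CT = Available Time / Number of Units
CT = 97 min / 149 units
CT = 0.65 min/unit

0.65 min/unit


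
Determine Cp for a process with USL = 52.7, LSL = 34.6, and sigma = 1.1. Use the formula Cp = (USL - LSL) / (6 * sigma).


Cp = (52.7 - 34.6) / (6 * 1.1)

2.74


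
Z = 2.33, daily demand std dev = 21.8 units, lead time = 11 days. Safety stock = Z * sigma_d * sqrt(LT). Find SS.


Formula: SS = z * sigma_d * sqrt(LT)
sqrt(LT) = sqrt(11) = 3.3166
SS = 2.33 * 21.8 * 3.3166
SS = 168.5 units

168.5 units


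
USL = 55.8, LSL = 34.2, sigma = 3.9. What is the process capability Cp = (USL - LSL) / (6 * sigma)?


Cp = (55.8 - 34.2) / (6 * 3.9)

0.92


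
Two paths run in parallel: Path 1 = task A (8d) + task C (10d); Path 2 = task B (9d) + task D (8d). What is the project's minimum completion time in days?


Path 1 = 8 + 10 = 18 days
Path 2 = 9 + 8 = 17 days
Duration = max(18, 17) = 18 days

18 days


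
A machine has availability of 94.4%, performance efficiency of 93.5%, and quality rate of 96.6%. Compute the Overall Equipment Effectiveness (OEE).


Formula: OEE = Availability * Performance * Quality / 10000
A * P = 94.4% * 93.5% / 100 = 88.26%
OEE = 88.26% * 96.6% / 100 = 85.3%

85.3%


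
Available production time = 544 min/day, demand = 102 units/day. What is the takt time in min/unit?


Formula: Takt Time = Available Production Time / Customer Demand
Takt = 544 min/day / 102 units/day
Takt = 5.33 min/unit

5.33 min/unit


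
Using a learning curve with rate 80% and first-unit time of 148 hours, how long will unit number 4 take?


Formula: T_n = T_1 * (learning_rate)^(log2(n)) where learning_rate = rate/100
Doublings = log2(4) = 2
T_n = 148 * 0.8^2
T_n = 148 * 0.64 = 94.7 hours

94.7 hours


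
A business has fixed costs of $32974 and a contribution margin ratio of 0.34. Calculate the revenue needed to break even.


Formula: BER = Fixed Costs / Contribution Margin Ratio
BER = $32974 / 0.34
BER = $96982.35 (to the nearest cent)

$96982.35


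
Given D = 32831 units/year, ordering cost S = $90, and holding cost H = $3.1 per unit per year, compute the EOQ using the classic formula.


Formula: EOQ = sqrt(2 * D * S / H)
Numerator: 2 * 32831 * 90 = 5909580
2DS/H = 5909580 / 3.1 = 1906316.1
EOQ = sqrt(1906316.1) = 1380.7 units

1380.7 units


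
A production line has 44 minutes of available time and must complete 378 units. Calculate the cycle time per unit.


Formula: CT = Available Time / Number of Units
CT = 44 min / 378 units
CT = 0.12 min/unit

0.12 min/unit


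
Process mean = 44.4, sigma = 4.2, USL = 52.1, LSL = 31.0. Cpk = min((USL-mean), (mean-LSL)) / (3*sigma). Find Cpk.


Cpu = (52.1 - 44.4) / (3 * 4.2) = 0.61
Cpl = (44.4 - 31.0) / (3 * 4.2) = 1.06
Cpk = min(0.61, 1.06) = 0.61

0.61


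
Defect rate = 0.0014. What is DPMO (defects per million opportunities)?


DPMO = defect_rate * 1000000 = 0.0014 * 1000000

1400


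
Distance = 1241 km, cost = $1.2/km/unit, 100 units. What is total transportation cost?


TC = dist * cost * units = 1241 * 1.2 * 100 = $148920.00

$148920.00


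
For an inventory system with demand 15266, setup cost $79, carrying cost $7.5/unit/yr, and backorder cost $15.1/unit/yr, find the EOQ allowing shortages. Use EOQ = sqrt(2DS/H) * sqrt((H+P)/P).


Formula: EOQ* = sqrt(2DS/H) * sqrt((H+P)/P)
Base EOQ = sqrt(2*15266*79/7.5) = 567.1 units
Correction = sqrt((7.5+15.1)/15.1) = 1.22339
EOQ* = 567.1 * 1.22339 = 693.8 units

693.8 units


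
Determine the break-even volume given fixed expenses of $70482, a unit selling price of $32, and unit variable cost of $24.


Formula: BEQ = Fixed Costs / (Price - Variable Cost)
Contribution margin = $32 - $24 = $8/unit
BEQ = ceil($70482 / $8/unit) = ceil(8810.25) = 8811 units

8811 units


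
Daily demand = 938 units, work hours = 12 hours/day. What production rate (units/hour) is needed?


Formula: Production Rate = Daily Demand / Available Hours
Rate = 938 units/day / 12 hours/day
Rate = 78.2 units/hour

78.2 units/hour


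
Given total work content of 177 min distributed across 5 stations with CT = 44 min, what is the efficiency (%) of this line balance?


Formula: Efficiency = Sum of Task Times / (N_stations * CT) * 100
Total station capacity = 5 stations * 44 min = 220 min
Efficiency = 177 / 220 * 100 = 80.5%

80.5%


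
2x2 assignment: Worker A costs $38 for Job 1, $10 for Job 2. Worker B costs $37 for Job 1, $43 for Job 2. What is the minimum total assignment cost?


Option 1: A->1 + B->2 = $38 + $43 = $81
Option 2: A->2 + B->1 = $10 + $37 = $47
Min cost = min($81, $47) = $47

$47


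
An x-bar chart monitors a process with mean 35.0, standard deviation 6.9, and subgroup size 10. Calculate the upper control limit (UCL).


UCL = 35.0 + 3 * 6.9 / sqrt(10)

41.55


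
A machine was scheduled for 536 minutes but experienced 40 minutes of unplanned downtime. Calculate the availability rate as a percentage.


Formula: Availability = (Planned Time - Downtime) / Planned Time * 100
Uptime = 536 - 40 = 496 min
Availability = 496 / 536 * 100 = 92.5%

92.5%


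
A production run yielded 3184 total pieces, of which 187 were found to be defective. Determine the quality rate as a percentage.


Formula: Quality Rate = Good Pieces / Total Pieces * 100
Good pieces = 3184 - 187 = 2997
QR = 2997 / 3184 * 100 = 94.1%

94.1%


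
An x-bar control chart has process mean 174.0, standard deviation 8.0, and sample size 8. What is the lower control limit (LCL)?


LCL = 174.0 - 3 * 8.0 / sqrt(8)

165.51


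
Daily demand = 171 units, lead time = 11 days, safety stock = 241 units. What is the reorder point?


Formula: ROP = (Daily Demand * Lead Time) + Safety Stock
Demand during lead time = 171 * 11 = 1881 units
ROP = 1881 + 241 = 2122 units

2122 units


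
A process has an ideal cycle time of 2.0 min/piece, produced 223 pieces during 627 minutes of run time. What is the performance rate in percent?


Formula: Performance = (Ideal CT * Total Count) / Run Time * 100
Ideal output time = 2.0 * 223 = 446.0 min
Performance = 446.0 / 627 * 100 = 71.1%

71.1%


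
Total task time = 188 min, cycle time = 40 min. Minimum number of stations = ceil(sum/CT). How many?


Formula: N_min = ceil(Sum of Task Times / Cycle Time)
N_min = ceil(188 min / 40 min) = ceil(4.7)
N_min = 5 stations

5


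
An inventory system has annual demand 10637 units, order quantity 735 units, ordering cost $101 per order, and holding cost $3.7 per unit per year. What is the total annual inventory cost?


TC = 10637/735 * 101 + 735/2 * 3.7

$2821.43


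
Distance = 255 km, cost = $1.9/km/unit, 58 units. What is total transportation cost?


TC = dist * cost * units = 255 * 1.9 * 58 = $28101.00

$28101.00


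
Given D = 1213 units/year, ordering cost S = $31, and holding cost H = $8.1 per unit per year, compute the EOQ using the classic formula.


Formula: EOQ = sqrt(2 * D * S / H)
Numerator: 2 * 1213 * 31 = 75206
2DS/H = 75206 / 8.1 = 9284.7
EOQ = sqrt(9284.7) = 96.4 units

96.4 units


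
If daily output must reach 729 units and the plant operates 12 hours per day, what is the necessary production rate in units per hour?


Formula: Production Rate = Daily Demand / Available Hours
Rate = 729 units/day / 12 hours/day
Rate = 60.8 units/hour

60.8 units/hour


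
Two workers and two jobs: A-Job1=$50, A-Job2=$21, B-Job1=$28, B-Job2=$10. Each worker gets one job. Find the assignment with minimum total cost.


Option 1: A->1 + B->2 = $50 + $10 = $60
Option 2: A->2 + B->1 = $21 + $28 = $49
Min cost = min($60, $49) = $49

$49


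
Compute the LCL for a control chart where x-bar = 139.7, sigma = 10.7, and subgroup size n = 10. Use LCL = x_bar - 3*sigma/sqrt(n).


LCL = 139.7 - 3 * 10.7 / sqrt(10)

129.55


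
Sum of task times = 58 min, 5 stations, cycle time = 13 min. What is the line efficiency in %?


Formula: Efficiency = Sum of Task Times / (N_stations * CT) * 100
Total station capacity = 5 stations * 13 min = 65 min
Efficiency = 58 / 65 * 100 = 89.2%

89.2%


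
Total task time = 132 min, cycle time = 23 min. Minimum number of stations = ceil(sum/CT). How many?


Formula: N_min = ceil(Sum of Task Times / Cycle Time)
N_min = ceil(132 min / 23 min) = ceil(5.7391)
N_min = 6 stations

6


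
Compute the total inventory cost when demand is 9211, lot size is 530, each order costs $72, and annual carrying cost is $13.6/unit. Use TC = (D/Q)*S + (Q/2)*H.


TC = 9211/530 * 72 + 530/2 * 13.6

$4855.31


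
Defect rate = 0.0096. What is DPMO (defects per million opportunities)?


DPMO = defect_rate * 1000000 = 0.0096 * 1000000

9600


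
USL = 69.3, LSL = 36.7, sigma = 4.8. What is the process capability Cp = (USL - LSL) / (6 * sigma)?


Cp = (69.3 - 36.7) / (6 * 4.8)

1.13


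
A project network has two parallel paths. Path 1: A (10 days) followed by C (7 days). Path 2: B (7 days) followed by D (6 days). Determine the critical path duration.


Path 1 = 10 + 7 = 17 days
Path 2 = 7 + 6 = 13 days
Duration = max(17, 13) = 17 days

17 days


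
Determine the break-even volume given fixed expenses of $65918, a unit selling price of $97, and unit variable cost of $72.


Formula: BEQ = Fixed Costs / (Price - Variable Cost)
Contribution margin = $97 - $72 = $25/unit
BEQ = ceil($65918 / $25/unit) = ceil(2636.72) = 2637 units

2637 units


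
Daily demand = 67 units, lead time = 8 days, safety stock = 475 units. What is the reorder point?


Formula: ROP = (Daily Demand * Lead Time) + Safety Stock
Demand during lead time = 67 * 8 = 536 units
ROP = 536 + 475 = 1011 units

1011 units


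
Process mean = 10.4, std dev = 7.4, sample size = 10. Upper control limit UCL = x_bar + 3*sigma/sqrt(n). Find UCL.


UCL = 10.4 + 3 * 7.4 / sqrt(10)

17.42


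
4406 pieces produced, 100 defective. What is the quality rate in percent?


Formula: Quality Rate = Good Pieces / Total Pieces * 100
Good pieces = 4406 - 100 = 4306
QR = 4306 / 4406 * 100 = 97.7%

97.7%


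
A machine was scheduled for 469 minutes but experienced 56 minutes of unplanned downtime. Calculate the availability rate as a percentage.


Formula: Availability = (Planned Time - Downtime) / Planned Time * 100
Uptime = 469 - 56 = 413 min
Availability = 413 / 469 * 100 = 88.1%

88.1%


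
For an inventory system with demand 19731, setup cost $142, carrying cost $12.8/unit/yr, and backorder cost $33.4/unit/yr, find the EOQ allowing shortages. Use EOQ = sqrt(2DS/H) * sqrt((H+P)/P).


Formula: EOQ* = sqrt(2DS/H) * sqrt((H+P)/P)
Base EOQ = sqrt(2*19731*142/12.8) = 661.65 units
Correction = sqrt((12.8+33.4)/33.4) = 1.17611
EOQ* = 661.65 * 1.17611 = 778.2 units

778.2 units


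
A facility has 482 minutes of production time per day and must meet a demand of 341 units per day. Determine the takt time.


Formula: Takt Time = Available Production Time / Customer Demand
Takt = 482 min/day / 341 units/day
Takt = 1.41 min/unit

1.41 min/unit


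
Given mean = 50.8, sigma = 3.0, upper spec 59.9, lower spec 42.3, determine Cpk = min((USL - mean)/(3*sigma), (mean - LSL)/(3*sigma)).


Cpu = (59.9 - 50.8) / (3 * 3.0) = 1.01
Cpl = (50.8 - 42.3) / (3 * 3.0) = 0.94
Cpk = min(1.01, 0.94) = 0.94

0.94


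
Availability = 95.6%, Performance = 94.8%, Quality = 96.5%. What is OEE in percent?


Formula: OEE = Availability * Performance * Quality / 10000
A * P = 95.6% * 94.8% / 100 = 90.63%
OEE = 90.63% * 96.5% / 100 = 87.5%

87.5%


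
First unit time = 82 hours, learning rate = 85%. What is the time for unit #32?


Formula: T_n = T_1 * (learning_rate)^(log2(n)) where learning_rate = rate/100
Doublings = log2(32) = 5
T_n = 82 * 0.85^5
T_n = 82 * 0.4437 = 36.4 hours

36.4 hours


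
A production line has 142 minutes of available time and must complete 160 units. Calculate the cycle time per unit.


Formula: CT = Available Time / Number of Units
CT = 142 min / 160 units
CT = 0.89 min/unit

0.89 min/unit


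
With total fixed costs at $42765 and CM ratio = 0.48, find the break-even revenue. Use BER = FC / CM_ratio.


Formula: BER = Fixed Costs / Contribution Margin Ratio
BER = $42765 / 0.48
BER = $89093.75 (to the nearest cent)

$89093.75


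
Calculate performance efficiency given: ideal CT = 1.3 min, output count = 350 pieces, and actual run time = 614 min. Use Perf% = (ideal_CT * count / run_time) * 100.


Formula: Performance = (Ideal CT * Total Count) / Run Time * 100
Ideal output time = 1.3 * 350 = 455.0 min
Performance = 455.0 / 614 * 100 = 74.1%

74.1%


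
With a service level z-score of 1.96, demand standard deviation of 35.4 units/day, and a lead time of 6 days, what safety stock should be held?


Formula: SS = z * sigma_d * sqrt(LT)
sqrt(LT) = sqrt(6) = 2.4495
SS = 1.96 * 35.4 * 2.4495
SS = 170.0 units

170.0 units


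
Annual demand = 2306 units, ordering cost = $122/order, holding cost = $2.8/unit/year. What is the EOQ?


Formula: EOQ = sqrt(2 * D * S / H)
Numerator: 2 * 2306 * 122 = 562664
2DS/H = 562664 / 2.8 = 200951.4
EOQ = sqrt(200951.4) = 448.3 units

448.3 units


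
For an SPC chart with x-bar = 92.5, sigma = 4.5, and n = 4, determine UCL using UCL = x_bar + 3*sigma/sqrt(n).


UCL = 92.5 + 3 * 4.5 / sqrt(4)

99.25


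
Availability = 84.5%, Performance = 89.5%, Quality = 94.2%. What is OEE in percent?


Formula: OEE = Availability * Performance * Quality / 10000
A * P = 84.5% * 89.5% / 100 = 75.63%
OEE = 75.63% * 94.2% / 100 = 71.2%

71.2%


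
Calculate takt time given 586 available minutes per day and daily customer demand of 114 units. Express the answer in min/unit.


Formula: Takt Time = Available Production Time / Customer Demand
Takt = 586 min/day / 114 units/day
Takt = 5.14 min/unit

5.14 min/unit


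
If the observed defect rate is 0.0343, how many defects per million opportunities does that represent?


DPMO = defect_rate * 1000000 = 0.0343 * 1000000

34300


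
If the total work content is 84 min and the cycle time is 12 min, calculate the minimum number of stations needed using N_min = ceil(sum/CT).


Formula: N_min = ceil(Sum of Task Times / Cycle Time)
N_min = ceil(84 min / 12 min) = ceil(7.0)
N_min = 7 stations

7


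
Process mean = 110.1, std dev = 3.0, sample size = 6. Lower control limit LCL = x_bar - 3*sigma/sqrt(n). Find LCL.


LCL = 110.1 - 3 * 3.0 / sqrt(6)

106.43


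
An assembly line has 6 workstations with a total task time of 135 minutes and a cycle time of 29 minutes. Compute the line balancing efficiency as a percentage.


Formula: Efficiency = Sum of Task Times / (N_stations * CT) * 100
Total station capacity = 6 stations * 29 min = 174 min
Efficiency = 135 / 174 * 100 = 77.6%

77.6%


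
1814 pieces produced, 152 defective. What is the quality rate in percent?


Formula: Quality Rate = Good Pieces / Total Pieces * 100
Good pieces = 1814 - 152 = 1662
QR = 1662 / 1814 * 100 = 91.6%

91.6%


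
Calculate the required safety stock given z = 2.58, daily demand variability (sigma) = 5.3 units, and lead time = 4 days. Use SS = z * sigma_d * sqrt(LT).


Formula: SS = z * sigma_d * sqrt(LT)
sqrt(LT) = sqrt(4) = 2.0
SS = 2.58 * 5.3 * 2.0
SS = 27.3 units

27.3 units
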